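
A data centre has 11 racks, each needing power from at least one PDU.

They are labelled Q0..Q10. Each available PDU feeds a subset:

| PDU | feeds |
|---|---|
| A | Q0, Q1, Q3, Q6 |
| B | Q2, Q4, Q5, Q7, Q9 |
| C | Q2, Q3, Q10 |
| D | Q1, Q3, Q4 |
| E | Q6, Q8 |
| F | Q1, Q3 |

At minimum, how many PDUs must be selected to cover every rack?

Take {A, B, C, E}. Their union is {Q0, Q1, Q2, Q3, Q4, Q5, Q6, Q7, Q8, Q9, Q10}, which is all 11 racks.
No 3 of the 6 PDUs cover everything (all 20 combinations miss at least one rack), so 4 is optimal.

4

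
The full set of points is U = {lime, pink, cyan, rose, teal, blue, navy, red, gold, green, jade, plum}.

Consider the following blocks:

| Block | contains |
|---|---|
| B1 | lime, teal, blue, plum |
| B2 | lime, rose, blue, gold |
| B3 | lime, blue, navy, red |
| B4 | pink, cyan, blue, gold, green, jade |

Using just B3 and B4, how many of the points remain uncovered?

Union of B3, B4 = {lime, pink, cyan, blue, navy, red, gold, green, jade}.
Not covered: rose, teal, plum — 3 points.

3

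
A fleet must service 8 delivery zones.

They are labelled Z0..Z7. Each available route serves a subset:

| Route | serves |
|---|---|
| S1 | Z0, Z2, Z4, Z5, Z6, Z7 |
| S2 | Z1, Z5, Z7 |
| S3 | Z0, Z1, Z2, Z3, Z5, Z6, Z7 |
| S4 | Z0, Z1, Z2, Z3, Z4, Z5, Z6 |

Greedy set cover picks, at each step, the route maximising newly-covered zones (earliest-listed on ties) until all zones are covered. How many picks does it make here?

2

Greedy: pick S3 (covers 7 new) → pick S1 (covers 1 new). Total picks: 2.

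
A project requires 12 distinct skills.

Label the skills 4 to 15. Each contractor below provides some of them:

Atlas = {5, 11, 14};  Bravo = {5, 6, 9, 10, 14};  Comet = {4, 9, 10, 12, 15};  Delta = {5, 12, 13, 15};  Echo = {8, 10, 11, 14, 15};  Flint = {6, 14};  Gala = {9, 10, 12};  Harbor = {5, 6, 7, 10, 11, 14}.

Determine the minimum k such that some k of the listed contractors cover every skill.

Comet and Delta and Echo and Harbor together: Comet ∪ Delta ∪ Echo ∪ Harbor = {4, 5, 6, 7, 8, 9, 10, 11, 12, 13, 14, 15} — every skill is covered.
Only Echo contains 8, so Echo is forced; the remaining 7 skills need at least 3 more contractors (each remaining contractor adds at most 3) — so at least 4 contractors are needed, and 4 is optimal.

4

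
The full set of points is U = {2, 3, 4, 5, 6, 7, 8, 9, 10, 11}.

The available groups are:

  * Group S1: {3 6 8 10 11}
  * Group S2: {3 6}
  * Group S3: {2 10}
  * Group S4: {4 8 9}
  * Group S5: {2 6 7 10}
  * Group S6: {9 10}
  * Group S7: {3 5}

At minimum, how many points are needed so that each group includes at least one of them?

The 3 points {3, 9, 10} hit every group.
The groups S3, S4, S7 are pairwise disjoint, so any hitting set needs a separate point for each — at least 3. Hence 3 is optimal.

3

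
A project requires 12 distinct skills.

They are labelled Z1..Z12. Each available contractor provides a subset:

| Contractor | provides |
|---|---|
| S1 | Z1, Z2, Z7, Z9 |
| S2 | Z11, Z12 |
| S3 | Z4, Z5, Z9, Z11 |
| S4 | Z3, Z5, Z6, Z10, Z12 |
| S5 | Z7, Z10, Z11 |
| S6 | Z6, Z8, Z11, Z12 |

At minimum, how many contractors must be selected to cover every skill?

Take {S1, S3, S4, S6}. Their union is {Z1, Z2, Z3, Z4, Z5, Z6, Z7, Z8, Z9, Z10, Z11, Z12}, which is all 12 skills.
No 3 of the 6 contractors cover everything (all 20 combinations miss at least one skill), so 4 is optimal.

4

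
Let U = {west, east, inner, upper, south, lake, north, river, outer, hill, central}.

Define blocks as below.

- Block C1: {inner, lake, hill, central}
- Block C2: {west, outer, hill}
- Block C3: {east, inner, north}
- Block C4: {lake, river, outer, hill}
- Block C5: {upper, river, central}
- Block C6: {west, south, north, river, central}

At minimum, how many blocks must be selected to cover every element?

4

C3 and C4 and C5 and C6 together: C3 ∪ C4 ∪ C5 ∪ C6 = {west, east, inner, upper, south, lake, north, river, outer, hill, central} — every element is covered.
Only C5 contains upper, so C5 is forced; the remaining 8 elements need at least 3 more blocks (each remaining block adds at most 3) — so at least 4 blocks are needed, and 4 is optimal.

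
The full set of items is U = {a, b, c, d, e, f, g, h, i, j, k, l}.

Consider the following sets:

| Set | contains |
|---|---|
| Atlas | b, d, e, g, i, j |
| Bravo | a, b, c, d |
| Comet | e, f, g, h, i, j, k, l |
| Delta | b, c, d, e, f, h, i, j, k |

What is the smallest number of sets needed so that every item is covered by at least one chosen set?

2

Bravo and Comet cover everything between them: the union {a, b, c, d, e, f, g, h, i, j, k, l} is all of U.
No single set has all 12 items (the largest, Delta, has 9), so 2 is optimal.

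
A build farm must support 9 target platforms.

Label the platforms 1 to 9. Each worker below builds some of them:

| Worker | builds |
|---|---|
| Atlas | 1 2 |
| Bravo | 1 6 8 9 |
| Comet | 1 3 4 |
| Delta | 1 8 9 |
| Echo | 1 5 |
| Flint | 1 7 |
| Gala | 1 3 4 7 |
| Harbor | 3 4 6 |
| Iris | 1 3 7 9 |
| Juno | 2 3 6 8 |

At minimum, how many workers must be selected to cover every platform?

Comet and Echo and Iris and Juno together: Comet ∪ Echo ∪ Iris ∪ Juno = {1, 2, 3, 4, 5, 6, 7, 8, 9} — every platform is covered.
No 3 of the 10 workers cover everything (all 120 combinations miss at least one platform), so 4 is optimal.

4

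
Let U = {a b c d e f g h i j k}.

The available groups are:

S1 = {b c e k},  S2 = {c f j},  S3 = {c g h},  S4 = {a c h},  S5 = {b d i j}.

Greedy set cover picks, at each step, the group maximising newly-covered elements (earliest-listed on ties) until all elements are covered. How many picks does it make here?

Greedy: pick S1 (covers 4 new) → pick S5 (covers 3 new) → pick S3 (covers 2 new) → pick S2 (covers 1 new) → pick S4 (covers 1 new). Total picks: 5.

5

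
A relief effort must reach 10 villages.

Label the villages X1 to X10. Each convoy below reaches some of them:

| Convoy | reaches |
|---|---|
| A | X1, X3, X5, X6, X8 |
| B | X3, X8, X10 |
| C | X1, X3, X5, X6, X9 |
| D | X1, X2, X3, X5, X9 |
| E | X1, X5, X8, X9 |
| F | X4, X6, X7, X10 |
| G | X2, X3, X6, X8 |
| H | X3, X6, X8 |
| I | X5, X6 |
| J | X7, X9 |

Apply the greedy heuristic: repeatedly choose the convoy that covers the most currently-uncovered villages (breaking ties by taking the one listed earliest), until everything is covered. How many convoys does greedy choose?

Greedy: pick A (covers 5 new) → pick F (covers 3 new) → pick D (covers 2 new). Total picks: 3.

3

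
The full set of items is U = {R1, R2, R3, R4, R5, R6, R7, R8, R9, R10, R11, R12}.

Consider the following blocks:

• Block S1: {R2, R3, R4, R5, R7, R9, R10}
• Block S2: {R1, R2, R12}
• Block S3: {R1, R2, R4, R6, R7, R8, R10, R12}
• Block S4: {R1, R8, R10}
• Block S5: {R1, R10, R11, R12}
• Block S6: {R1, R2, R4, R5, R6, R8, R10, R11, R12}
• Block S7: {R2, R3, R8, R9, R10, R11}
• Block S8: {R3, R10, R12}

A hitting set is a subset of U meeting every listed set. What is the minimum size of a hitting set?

2

H = {R2, R10} meets every block (each contains at least one member of H), and |H| = 2.
No single item lies in every block, so at least 2 are needed and 2 is optimal.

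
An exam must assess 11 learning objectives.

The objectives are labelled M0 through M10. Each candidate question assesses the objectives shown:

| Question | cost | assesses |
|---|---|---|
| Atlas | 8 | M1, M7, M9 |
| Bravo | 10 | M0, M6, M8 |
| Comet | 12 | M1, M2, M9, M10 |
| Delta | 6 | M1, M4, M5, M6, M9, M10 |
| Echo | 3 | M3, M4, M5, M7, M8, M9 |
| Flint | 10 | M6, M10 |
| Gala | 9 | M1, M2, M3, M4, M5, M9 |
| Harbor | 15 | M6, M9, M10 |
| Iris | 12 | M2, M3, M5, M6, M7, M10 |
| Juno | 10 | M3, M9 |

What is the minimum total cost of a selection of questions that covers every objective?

Bravo, Comet, Echo together cover every objective (Bravo ∪ Comet ∪ Echo = {M0, M1, M2, M3, M4, M5, M6, M7, M8, M9, M10}); total cost 10 + 12 + 3 = 25.
The greedy pick Echo, Delta, Gala, Bravo costs 28; no covering selection beats 25.

25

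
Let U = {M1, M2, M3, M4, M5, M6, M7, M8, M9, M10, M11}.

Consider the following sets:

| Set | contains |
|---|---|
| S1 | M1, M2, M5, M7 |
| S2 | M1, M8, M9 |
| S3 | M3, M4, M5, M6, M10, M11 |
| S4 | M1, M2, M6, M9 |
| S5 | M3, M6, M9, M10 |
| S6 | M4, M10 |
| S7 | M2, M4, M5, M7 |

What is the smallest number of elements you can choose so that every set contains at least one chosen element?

3

The 3 elements {M4, M7, M9} hit every set.
No choice of 2 elements meets every set, so 3 is the minimum.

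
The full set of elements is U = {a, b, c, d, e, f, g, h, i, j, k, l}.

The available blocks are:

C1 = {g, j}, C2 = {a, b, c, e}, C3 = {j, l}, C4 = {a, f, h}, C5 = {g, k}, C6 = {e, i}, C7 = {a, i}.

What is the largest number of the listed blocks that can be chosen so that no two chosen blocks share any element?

C3, C4, C5, C6 are pairwise disjoint (C3={j,l}; C4={a,f,h}; C5={g,k}; C6={e,i}).
Every remaining block overlaps one of these, and no 5 of the listed blocks are pairwise disjoint, so 4 is the maximum.

4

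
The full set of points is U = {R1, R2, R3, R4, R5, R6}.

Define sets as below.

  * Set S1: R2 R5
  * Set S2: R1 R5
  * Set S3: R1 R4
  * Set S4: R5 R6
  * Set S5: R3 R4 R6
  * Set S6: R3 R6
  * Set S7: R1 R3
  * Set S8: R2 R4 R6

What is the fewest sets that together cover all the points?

3

S2, S5, and S8 cover everything between them: the union {R1, R2, R3, R4, R5, R6} is all of U.
No 2 of the 8 sets cover everything (all 28 combinations miss at least one point), so 3 is optimal.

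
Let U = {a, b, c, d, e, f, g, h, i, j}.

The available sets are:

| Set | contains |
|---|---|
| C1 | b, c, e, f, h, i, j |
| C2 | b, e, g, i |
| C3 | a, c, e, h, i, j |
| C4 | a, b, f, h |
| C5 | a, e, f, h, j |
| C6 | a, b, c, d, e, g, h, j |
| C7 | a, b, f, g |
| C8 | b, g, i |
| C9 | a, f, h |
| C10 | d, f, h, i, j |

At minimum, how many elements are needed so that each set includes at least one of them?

Take T = {g, h}. Each listed set contains at least one of these, so T is a hitting set of size 2.
The sets C2, C9 are pairwise disjoint, so any hitting set needs a separate element for each — at least 2. Hence 2 is optimal.

2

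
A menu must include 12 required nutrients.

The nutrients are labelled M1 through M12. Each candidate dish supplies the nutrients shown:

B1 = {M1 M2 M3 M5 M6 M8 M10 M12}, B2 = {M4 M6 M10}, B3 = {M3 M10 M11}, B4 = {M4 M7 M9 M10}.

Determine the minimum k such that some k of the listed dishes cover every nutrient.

B1 and B3 and B4 together: B1 ∪ B3 ∪ B4 = {M1, M2, M3, M4, M5, M6, M7, M8, M9, M10, M11, M12} — every nutrient is covered.
Only B1 contains M1, so B1 is forced; the remaining 4 nutrients need at least 2 more dishes (each remaining dish adds at most 3) — so at least 3 dishes are needed, and 3 is optimal.

3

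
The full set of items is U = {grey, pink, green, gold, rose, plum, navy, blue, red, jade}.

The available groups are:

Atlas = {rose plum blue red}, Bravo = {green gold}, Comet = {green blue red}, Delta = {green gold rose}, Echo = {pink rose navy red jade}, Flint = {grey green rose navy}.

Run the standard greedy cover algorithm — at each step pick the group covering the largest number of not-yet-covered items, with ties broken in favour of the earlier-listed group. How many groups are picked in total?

4

Greedy: pick Echo (covers 5 new) → pick Atlas (covers 2 new) → pick Bravo (covers 2 new) → pick Flint (covers 1 new). Total picks: 4.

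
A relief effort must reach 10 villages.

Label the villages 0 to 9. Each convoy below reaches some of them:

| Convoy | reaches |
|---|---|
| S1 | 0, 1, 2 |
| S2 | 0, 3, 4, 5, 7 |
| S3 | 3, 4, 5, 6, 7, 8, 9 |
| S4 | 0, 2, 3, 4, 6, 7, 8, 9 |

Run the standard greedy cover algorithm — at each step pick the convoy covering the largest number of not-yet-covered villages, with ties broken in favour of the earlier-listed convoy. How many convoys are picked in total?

3

Greedy: pick S4 (covers 8 new) → pick S1 (covers 1 new) → pick S2 (covers 1 new). Total picks: 3.
(The true minimum cover uses only 2 convoys, so greedy is not optimal here.)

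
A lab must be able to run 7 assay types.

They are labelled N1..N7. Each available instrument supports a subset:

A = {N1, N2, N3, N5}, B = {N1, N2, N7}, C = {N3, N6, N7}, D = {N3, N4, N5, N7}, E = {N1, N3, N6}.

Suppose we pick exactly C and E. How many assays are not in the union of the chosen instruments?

Union of C, E = {N1, N3, N6, N7}.
Not covered: N2, N4, N5 — 3 assays.

3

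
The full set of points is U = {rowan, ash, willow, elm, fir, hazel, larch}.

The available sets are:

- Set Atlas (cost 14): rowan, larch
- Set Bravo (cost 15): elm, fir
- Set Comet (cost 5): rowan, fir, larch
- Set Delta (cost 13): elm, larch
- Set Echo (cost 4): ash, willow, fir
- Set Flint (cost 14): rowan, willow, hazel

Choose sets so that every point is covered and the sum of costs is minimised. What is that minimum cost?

Delta, Echo, Flint together cover every point (Delta ∪ Echo ∪ Flint = {rowan, ash, willow, elm, fir, hazel, larch}); total cost 13 + 4 + 14 = 31.
The greedy pick Echo, Comet, Delta, Flint costs 36; no covering selection beats 31.

31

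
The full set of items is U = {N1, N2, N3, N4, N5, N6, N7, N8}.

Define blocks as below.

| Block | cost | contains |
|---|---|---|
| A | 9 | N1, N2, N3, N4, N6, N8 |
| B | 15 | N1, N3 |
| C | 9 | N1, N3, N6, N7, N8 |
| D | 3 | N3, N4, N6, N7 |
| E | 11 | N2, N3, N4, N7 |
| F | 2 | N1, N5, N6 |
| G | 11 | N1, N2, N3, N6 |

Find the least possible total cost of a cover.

A, D, F together cover every item (A ∪ D ∪ F = {N1, N2, N3, N4, N5, N6, N7, N8}); total cost 9 + 3 + 2 = 14.
No covering selection has total cost below 14.

14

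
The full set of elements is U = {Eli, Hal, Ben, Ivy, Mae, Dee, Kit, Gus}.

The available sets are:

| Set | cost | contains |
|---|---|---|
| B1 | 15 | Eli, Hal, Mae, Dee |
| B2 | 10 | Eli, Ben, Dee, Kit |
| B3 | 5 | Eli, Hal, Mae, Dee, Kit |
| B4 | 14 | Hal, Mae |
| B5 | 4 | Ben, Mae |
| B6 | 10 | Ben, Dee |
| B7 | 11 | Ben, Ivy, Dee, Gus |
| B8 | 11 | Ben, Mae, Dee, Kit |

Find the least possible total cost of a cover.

16

B3, B7 together cover every element (B3 ∪ B7 = {Eli, Hal, Ben, Ivy, Mae, Dee, Kit, Gus}); total cost 5 + 11 = 16.
No covering selection has total cost below 16.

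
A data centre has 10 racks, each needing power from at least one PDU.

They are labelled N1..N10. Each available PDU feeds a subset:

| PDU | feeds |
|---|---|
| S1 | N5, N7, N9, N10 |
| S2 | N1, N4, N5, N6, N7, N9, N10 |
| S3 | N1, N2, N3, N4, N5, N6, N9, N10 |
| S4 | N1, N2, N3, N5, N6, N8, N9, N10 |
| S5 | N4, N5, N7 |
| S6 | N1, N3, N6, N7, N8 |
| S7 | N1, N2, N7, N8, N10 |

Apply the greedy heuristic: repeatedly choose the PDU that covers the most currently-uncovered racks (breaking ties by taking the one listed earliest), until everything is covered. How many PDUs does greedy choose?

2

Greedy: pick S3 (covers 8 new) → pick S6 (covers 2 new). Total picks: 2.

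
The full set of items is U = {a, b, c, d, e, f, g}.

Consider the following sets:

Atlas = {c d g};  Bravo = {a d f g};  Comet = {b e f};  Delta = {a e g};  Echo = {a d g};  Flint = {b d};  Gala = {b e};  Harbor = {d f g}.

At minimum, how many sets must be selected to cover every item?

3

Take {Atlas, Comet, Delta}. Their union is {a, b, c, d, e, f, g}, which is all 7 items.
Only Atlas contains c, so Atlas is forced; the remaining 4 items need at least 2 more sets (each remaining set adds at most 3) — so at least 3 sets are needed, and 3 is optimal.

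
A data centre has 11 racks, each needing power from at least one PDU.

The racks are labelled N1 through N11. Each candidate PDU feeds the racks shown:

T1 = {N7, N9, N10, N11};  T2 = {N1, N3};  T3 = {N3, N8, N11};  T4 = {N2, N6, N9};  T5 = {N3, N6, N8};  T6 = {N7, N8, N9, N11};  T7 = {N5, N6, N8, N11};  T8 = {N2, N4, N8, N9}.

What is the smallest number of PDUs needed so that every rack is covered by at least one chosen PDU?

4

T1 and T2 and T7 and T8 together: T1 ∪ T2 ∪ T7 ∪ T8 = {N1, N2, N3, N4, N5, N6, N7, N8, N9, N10, N11} — every rack is covered.
Only T2 contains N1, so T2 is forced; the remaining 9 racks need at least 3 more PDUs (each remaining PDU adds at most 4) — so at least 4 PDUs are needed, and 4 is optimal.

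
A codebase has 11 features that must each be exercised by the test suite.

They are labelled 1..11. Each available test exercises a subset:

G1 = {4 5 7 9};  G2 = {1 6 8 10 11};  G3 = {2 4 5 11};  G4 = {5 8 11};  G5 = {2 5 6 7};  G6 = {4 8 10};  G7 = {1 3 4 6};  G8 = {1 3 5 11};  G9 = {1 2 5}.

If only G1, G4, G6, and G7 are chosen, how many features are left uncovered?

Union of G1, G4, G6, G7 = {1, 3, 4, 5, 6, 7, 8, 9, 10, 11}.
Not covered: 2 — 1 feature.

1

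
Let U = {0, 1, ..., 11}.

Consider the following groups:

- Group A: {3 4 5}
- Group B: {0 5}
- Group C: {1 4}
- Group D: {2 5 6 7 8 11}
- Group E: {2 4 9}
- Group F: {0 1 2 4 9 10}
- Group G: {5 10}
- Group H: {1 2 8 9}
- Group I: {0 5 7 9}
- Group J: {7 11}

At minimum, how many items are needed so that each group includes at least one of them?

T = {4, 5, 8, 11} meets every group (each contains at least one member of T), and |T| = 4.
No choice of 3 items meets every group, so 4 is the minimum.

4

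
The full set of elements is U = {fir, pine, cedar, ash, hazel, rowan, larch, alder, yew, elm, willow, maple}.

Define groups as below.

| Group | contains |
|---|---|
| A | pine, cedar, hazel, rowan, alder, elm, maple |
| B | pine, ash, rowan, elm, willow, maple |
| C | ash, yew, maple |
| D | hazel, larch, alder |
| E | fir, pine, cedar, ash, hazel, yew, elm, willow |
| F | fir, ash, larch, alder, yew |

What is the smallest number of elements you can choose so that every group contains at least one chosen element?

2

The 2 elements {ash, alder} hit every group.
The groups C, D are pairwise disjoint, so any hitting set needs a separate element for each — at least 2. Hence 2 is optimal.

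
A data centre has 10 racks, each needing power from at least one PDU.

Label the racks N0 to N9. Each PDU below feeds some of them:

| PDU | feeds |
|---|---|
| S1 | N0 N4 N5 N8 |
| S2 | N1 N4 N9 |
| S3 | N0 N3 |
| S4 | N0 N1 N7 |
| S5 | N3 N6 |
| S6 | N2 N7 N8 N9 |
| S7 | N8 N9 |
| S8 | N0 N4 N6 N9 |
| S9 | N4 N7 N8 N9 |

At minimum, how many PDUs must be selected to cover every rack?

Take {S1, S2, S5, S6}. Their union is {N0, N1, N2, N3, N4, N5, N6, N7, N8, N9}, which is all 10 racks.
No 3 of the 9 PDUs cover everything (all 84 combinations miss at least one rack), so 4 is optimal.

4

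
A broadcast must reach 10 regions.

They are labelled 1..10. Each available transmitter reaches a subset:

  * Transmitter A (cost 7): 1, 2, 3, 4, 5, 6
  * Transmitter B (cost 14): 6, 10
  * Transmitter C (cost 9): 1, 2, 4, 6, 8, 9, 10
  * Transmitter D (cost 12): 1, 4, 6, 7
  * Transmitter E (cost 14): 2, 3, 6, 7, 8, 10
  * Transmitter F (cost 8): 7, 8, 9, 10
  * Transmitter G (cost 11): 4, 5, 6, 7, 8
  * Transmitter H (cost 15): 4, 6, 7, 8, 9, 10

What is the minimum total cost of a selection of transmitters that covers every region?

15

A, F together cover every region (A ∪ F = {1, 2, 3, 4, 5, 6, 7, 8, 9, 10}); total cost 7 + 8 = 15.
No covering selection has total cost below 15.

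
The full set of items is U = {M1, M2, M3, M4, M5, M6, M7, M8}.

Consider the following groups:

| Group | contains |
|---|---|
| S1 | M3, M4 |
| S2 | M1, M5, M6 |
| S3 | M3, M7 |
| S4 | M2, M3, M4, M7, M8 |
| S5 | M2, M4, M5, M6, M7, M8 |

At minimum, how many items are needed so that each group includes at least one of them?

Take H = {M3, M6}. Each listed group contains at least one of these, so H is a hitting set of size 2.
The groups S1, S2 are pairwise disjoint, so any hitting set needs a separate item for each — at least 2. Hence 2 is optimal.

2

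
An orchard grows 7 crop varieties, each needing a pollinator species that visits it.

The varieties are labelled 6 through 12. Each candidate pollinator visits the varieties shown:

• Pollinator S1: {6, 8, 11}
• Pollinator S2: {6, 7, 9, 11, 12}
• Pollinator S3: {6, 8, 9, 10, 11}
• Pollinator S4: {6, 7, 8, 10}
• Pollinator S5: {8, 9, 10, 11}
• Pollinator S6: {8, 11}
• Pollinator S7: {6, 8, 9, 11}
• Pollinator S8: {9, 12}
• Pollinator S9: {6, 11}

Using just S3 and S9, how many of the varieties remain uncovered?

Union of S3, S9 = {6, 8, 9, 10, 11}.
Not covered: 7, 12 — 2 varieties.

2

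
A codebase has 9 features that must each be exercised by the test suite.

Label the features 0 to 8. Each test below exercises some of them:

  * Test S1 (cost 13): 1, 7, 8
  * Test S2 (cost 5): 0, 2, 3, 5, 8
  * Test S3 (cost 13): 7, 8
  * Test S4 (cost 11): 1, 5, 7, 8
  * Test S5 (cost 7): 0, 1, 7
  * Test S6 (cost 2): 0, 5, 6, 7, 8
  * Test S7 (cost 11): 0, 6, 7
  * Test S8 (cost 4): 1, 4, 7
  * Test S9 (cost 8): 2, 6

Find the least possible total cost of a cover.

11

S2, S6, S8 together cover every feature (S2 ∪ S6 ∪ S8 = {0, 1, 2, 3, 4, 5, 6, 7, 8}); total cost 5 + 2 + 4 = 11.
No covering selection has total cost below 11.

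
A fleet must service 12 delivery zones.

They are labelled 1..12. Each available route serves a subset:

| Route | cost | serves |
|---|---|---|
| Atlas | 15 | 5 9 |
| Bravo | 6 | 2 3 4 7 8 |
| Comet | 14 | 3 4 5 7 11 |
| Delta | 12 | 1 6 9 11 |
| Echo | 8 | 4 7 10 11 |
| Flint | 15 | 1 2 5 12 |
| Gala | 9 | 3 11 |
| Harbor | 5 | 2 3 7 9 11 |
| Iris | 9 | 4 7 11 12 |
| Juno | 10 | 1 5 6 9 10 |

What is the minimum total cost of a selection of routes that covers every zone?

Bravo, Iris, Juno together cover every zone (Bravo ∪ Iris ∪ Juno = {1, 2, 3, 4, 5, 6, 7, 8, 9, 10, 11, 12}); total cost 6 + 9 + 10 = 25.
The greedy pick Harbor, Juno, Bravo, Iris costs 30; no covering selection beats 25.

25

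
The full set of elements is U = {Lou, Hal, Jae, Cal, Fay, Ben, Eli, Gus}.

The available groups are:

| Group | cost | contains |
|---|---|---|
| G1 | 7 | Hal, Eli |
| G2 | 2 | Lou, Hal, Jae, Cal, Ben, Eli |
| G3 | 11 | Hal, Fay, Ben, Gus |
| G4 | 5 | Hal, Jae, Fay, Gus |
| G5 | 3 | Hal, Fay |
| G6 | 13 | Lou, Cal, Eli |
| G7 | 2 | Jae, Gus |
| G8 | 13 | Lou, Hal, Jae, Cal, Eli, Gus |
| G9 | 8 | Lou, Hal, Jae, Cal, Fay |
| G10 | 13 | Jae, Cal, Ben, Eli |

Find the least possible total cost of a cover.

7

G2, G4 together cover every element (G2 ∪ G4 = {Lou, Hal, Jae, Cal, Fay, Ben, Eli, Gus}); total cost 2 + 5 = 7.
No covering selection has total cost below 7.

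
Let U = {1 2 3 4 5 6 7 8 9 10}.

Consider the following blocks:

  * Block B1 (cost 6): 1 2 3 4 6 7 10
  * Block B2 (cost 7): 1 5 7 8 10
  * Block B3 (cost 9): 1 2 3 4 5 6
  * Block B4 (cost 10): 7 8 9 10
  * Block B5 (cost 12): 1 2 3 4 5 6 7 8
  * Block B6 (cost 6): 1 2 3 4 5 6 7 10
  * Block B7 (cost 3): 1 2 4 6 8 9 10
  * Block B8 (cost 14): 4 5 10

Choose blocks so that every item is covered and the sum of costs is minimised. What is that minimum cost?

9

B6, B7 together cover every item (B6 ∪ B7 = {1, 2, 3, 4, 5, 6, 7, 8, 9, 10}); total cost 6 + 3 = 9.
No covering selection has total cost below 9.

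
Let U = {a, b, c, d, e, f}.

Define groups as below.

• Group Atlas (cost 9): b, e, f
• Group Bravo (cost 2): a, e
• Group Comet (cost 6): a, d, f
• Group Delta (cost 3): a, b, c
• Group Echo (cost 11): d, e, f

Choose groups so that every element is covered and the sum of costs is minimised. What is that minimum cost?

Bravo, Comet, Delta together cover every element (Bravo ∪ Comet ∪ Delta = {a, b, c, d, e, f}); total cost 2 + 6 + 3 = 11.
No covering selection has total cost below 11.

11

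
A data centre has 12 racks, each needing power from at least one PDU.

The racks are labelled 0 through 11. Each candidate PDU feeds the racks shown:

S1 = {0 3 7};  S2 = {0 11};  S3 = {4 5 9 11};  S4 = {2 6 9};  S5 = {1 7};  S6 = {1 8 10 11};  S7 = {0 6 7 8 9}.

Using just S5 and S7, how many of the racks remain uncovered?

Union of S5, S7 = {0, 1, 6, 7, 8, 9}.
Not covered: 2, 3, 4, 5, 10, 11 — 6 racks.

6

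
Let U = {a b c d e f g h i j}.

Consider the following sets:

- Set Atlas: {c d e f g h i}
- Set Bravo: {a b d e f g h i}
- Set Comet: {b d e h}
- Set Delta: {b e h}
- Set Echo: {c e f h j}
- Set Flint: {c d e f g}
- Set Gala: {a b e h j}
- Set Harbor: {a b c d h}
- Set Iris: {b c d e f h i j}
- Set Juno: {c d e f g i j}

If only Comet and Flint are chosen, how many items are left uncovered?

Union of Comet, Flint = {b, c, d, e, f, g, h}.
Not covered: a, i, j — 3 items.

3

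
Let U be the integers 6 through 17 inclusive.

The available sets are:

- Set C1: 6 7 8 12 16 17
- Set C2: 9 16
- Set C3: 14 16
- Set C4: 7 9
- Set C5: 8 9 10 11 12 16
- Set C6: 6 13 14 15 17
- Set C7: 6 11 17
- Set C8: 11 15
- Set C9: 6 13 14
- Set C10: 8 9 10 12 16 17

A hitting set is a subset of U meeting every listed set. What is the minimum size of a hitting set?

Take H = {6, 9, 15, 16}. Each listed set contains at least one of these, so H is a hitting set of size 4.
No choice of 3 points meets every set, so 4 is the minimum.

4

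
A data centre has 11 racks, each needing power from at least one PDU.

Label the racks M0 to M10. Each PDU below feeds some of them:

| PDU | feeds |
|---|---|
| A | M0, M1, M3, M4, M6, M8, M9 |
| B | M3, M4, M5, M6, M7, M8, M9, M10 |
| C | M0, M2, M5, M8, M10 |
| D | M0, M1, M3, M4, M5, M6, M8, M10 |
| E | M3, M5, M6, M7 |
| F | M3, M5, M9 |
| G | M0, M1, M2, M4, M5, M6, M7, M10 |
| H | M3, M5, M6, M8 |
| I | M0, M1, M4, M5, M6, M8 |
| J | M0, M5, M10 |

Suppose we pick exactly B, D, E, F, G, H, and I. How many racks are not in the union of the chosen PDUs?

Union of B, D, E, F, G, H, I = {M0, M1, M2, M3, M4, M5, M6, M7, M8, M9, M10} — that's every rack, so 0 are uncovered.

0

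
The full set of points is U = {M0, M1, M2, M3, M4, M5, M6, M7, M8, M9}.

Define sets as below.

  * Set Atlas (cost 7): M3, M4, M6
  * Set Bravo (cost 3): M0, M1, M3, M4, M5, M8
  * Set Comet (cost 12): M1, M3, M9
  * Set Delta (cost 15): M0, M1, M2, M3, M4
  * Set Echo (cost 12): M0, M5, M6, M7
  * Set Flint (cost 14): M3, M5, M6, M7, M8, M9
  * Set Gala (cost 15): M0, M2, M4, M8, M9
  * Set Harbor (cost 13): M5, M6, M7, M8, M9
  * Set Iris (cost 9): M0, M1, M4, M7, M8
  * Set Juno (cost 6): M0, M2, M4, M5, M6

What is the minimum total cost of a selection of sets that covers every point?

Bravo, Harbor, Juno together cover every point (Bravo ∪ Harbor ∪ Juno = {M0, M1, M2, M3, M4, M5, M6, M7, M8, M9}); total cost 3 + 13 + 6 = 22.
No covering selection has total cost below 22.

22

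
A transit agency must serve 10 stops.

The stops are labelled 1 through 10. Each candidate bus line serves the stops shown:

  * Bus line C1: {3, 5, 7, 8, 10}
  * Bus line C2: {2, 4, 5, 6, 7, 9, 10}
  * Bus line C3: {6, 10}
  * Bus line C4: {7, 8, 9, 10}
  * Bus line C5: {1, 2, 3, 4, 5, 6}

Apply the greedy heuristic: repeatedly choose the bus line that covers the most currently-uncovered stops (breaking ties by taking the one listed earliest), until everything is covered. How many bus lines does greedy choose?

3

Greedy: pick C2 (covers 7 new) → pick C1 (covers 2 new) → pick C5 (covers 1 new). Total picks: 3.
(The true minimum cover uses only 2 bus lines, so greedy is not optimal here.)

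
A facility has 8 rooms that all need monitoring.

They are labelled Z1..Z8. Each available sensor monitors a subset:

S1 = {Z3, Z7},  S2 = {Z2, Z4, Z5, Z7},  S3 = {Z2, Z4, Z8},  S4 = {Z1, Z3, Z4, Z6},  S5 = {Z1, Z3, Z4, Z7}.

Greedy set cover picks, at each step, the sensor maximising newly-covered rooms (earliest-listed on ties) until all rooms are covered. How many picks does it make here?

Greedy: pick S2 (covers 4 new) → pick S4 (covers 3 new) → pick S3 (covers 1 new). Total picks: 3.

3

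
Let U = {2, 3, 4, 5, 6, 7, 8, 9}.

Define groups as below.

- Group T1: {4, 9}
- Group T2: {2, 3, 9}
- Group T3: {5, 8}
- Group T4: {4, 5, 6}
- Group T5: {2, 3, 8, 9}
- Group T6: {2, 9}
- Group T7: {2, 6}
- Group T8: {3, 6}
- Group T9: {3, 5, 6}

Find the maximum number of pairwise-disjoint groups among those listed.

3

T3, T6, T8 are pairwise disjoint (T3={5,8}; T6={2,9}; T8={3,6}).
Every remaining group overlaps one of these, and no 4 of the listed groups are pairwise disjoint, so 3 is the maximum.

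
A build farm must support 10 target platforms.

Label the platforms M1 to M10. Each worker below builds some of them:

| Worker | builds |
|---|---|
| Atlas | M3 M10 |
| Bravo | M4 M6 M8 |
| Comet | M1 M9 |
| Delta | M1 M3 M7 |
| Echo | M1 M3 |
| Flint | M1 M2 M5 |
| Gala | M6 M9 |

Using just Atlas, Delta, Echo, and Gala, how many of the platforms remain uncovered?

Union of Atlas, Delta, Echo, Gala = {M1, M3, M6, M7, M9, M10}.
Not covered: M2, M4, M5, M8 — 4 platforms.

4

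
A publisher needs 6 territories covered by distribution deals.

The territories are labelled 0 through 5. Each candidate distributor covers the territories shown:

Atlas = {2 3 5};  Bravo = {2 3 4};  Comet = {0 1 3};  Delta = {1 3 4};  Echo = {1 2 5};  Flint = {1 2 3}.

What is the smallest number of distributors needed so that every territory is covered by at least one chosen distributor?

Take {Atlas, Comet, Delta}. Their union is {0, 1, 2, 3, 4, 5}, which is all 6 territories.
Only Comet contains 0, so Comet is forced; the remaining 3 territories need at least 2 more distributors (each remaining distributor adds at most 2) — so at least 3 distributors are needed, and 3 is optimal.

3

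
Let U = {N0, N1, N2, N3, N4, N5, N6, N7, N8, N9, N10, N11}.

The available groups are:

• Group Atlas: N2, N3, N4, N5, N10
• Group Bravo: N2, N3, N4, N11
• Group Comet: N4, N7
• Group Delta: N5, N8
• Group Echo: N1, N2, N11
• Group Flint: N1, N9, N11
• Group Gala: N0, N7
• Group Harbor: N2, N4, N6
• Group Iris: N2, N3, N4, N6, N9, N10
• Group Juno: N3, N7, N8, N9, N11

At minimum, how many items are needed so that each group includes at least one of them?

Take H = {N0, N4, N8, N11}. Each listed group contains at least one of these, so H is a hitting set of size 4.
The groups Delta, Flint, Gala, Harbor are pairwise disjoint, so any hitting set needs a separate item for each — at least 4. Hence 4 is optimal.

4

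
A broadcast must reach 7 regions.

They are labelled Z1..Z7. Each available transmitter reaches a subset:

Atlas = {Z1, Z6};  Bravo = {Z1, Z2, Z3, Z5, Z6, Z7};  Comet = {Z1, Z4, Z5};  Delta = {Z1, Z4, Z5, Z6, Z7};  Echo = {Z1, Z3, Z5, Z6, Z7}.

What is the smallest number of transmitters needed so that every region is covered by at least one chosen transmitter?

2

Bravo and Delta together: Bravo ∪ Delta = {Z1, Z2, Z3, Z4, Z5, Z6, Z7} — every region is covered.
No single transmitter has all 7 regions (the largest, Bravo, has 6), so 2 is optimal.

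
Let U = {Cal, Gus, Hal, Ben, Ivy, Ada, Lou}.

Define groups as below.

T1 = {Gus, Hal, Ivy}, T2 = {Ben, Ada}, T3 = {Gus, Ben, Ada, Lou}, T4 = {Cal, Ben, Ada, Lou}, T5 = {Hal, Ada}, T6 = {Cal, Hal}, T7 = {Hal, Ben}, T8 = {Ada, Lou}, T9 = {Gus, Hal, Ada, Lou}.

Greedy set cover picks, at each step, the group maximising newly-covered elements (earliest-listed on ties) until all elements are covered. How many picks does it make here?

3

Greedy: pick T3 (covers 4 new) → pick T1 (covers 2 new) → pick T4 (covers 1 new). Total picks: 3.
(The true minimum cover uses only 2 groups, so greedy is not optimal here.)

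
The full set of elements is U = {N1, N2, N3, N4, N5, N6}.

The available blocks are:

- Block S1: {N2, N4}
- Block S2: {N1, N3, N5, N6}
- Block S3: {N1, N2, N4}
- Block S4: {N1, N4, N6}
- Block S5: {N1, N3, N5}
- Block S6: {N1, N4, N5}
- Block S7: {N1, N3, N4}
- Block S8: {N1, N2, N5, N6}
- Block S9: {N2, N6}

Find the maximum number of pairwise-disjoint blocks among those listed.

S7, S9 are pairwise disjoint (S7={N1,N3,N4}; S9={N2,N6}).
Every remaining block overlaps one of these, and no 3 of the listed blocks are pairwise disjoint, so 2 is the maximum.

2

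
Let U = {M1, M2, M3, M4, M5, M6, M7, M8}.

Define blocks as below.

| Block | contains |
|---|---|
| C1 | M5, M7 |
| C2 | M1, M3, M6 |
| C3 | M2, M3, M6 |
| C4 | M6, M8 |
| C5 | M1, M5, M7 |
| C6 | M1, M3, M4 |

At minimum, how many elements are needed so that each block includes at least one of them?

3

Take H = {M1, M5, M6}. Each listed block contains at least one of these, so H is a hitting set of size 3.
The blocks C1, C4, C6 are pairwise disjoint, so any hitting set needs a separate element for each — at least 3. Hence 3 is optimal.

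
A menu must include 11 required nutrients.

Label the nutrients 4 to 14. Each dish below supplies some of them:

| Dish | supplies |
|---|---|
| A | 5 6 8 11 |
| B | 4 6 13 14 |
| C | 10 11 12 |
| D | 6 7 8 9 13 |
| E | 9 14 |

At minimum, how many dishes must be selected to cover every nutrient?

A and B and C and D together: A ∪ B ∪ C ∪ D = {4, 5, 6, 7, 8, 9, 10, 11, 12, 13, 14} — every nutrient is covered.
Only B contains 4, so B is forced; the remaining 7 nutrients need at least 3 more dishes (each remaining dish adds at most 3) — so at least 4 dishes are needed, and 4 is optimal.

4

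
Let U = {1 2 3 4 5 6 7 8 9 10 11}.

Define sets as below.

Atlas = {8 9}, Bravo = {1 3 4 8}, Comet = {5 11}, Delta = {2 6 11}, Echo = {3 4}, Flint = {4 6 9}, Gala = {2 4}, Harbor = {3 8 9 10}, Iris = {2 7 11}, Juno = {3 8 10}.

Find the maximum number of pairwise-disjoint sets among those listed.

3

Atlas, Comet, Gala are pairwise disjoint (Atlas={8,9}; Comet={5,11}; Gala={2,4}).
Every remaining set overlaps one of these, and no 4 of the listed sets are pairwise disjoint, so 3 is the maximum.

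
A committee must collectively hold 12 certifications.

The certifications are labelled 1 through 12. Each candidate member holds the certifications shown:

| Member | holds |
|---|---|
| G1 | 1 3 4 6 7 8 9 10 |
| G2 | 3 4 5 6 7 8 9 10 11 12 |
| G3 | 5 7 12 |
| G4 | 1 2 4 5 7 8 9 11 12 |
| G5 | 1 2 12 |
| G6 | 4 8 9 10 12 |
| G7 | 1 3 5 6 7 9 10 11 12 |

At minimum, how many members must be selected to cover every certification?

Take {G1, G4}. Their union is {1, 2, 3, 4, 5, 6, 7, 8, 9, 10, 11, 12}, which is all 12 certifications.
No single member has all 12 certifications (the largest, G2, has 10), so 2 is optimal.

2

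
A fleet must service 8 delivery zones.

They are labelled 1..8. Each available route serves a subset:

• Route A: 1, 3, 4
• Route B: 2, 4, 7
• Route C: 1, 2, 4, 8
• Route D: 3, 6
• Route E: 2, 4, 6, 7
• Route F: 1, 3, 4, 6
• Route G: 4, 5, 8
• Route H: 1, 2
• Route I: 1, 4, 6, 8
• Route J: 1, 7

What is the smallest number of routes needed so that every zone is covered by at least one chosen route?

A and E and G together: A ∪ E ∪ G = {1, 2, 3, 4, 5, 6, 7, 8} — every zone is covered.
Only G contains 5, so G is forced; the remaining 5 zones need at least 2 more routes (each remaining route adds at most 3) — so at least 3 routes are needed, and 3 is optimal.

3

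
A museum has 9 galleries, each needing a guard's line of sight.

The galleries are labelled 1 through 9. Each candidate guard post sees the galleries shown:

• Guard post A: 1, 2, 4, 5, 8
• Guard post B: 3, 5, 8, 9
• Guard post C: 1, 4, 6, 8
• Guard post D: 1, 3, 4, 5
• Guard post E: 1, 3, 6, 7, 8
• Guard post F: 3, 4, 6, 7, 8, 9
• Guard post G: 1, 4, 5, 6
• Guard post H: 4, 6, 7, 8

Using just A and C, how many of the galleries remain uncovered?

Union of A, C = {1, 2, 4, 5, 6, 8}.
Not covered: 3, 7, 9 — 3 galleries.

3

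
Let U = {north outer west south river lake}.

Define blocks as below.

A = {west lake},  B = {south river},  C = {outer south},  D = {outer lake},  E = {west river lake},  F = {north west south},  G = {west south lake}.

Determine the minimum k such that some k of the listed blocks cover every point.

C and E and F together: C ∪ E ∪ F = {north, outer, west, south, river, lake} — every point is covered.
Only F contains north, so F is forced; the remaining 3 points need at least 2 more blocks (each remaining block adds at most 2) — so at least 3 blocks are needed, and 3 is optimal.

3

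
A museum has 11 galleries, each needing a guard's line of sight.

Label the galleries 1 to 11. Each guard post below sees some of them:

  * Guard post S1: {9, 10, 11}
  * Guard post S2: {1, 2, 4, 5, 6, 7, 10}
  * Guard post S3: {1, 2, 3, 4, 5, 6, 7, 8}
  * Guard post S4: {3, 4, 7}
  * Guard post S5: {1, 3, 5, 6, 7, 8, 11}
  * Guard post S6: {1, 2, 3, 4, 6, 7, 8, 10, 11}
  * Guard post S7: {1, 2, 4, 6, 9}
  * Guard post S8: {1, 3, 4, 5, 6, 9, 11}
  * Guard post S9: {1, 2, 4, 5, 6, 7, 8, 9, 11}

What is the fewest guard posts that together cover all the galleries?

Take {S6, S9}. Their union is {1, 2, 3, 4, 5, 6, 7, 8, 9, 10, 11}, which is all 11 galleries.
No single guard post has all 11 galleries (the largest, S6, has 9), so 2 is optimal.

2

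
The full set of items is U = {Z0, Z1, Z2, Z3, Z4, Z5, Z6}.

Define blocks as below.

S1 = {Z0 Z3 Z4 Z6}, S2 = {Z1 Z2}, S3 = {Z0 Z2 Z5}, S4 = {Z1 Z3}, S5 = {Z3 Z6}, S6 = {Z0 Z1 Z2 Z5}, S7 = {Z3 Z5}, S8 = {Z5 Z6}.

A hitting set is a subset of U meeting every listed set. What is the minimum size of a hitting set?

The 3 items {Z1, Z5, Z6} hit every block.
No choice of 2 items meets every block, so 3 is the minimum.

3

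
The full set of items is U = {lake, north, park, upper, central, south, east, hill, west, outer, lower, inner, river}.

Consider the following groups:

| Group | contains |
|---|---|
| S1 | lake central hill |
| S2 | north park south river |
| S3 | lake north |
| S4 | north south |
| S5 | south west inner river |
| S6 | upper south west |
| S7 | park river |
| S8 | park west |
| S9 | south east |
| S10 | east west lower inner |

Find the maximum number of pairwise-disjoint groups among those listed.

4

S1, S4, S7, S10 are pairwise disjoint (S1={lake,central,hill}; S4={north,south}; S7={park,river}; S10={east,west,lower,inner}).
Every remaining group overlaps one of these, and no 5 of the listed groups are pairwise disjoint, so 4 is the maximum.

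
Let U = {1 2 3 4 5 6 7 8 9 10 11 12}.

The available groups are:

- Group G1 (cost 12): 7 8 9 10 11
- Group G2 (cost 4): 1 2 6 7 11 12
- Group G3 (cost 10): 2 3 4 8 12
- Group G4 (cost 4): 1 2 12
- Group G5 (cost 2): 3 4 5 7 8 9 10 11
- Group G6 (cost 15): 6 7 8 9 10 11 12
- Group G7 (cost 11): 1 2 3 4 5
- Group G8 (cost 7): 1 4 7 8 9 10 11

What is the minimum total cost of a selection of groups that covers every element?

6

G2, G5 together cover every element (G2 ∪ G5 = {1, 2, 3, 4, 5, 6, 7, 8, 9, 10, 11, 12}); total cost 4 + 2 = 6.
No covering selection has total cost below 6.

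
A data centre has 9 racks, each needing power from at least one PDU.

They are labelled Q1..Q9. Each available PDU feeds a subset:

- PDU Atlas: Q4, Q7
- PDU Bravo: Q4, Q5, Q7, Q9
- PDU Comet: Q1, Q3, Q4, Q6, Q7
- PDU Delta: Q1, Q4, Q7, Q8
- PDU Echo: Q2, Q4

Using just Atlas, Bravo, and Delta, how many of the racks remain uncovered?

3

Union of Atlas, Bravo, Delta = {Q1, Q4, Q5, Q7, Q8, Q9}.
Not covered: Q2, Q3, Q6 — 3 racks.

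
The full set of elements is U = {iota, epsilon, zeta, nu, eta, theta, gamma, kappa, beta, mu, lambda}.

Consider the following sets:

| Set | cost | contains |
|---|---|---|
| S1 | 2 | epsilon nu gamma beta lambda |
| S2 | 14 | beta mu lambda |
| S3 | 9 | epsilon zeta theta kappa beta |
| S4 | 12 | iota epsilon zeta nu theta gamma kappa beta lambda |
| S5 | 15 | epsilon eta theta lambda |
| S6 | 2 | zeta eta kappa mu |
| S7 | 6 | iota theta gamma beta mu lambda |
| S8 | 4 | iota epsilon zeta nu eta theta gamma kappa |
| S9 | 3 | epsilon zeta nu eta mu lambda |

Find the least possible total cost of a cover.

S1, S6, S8 together cover every element (S1 ∪ S6 ∪ S8 = {iota, epsilon, zeta, nu, eta, theta, gamma, kappa, beta, mu, lambda}); total cost 2 + 2 + 4 = 8.
No covering selection has total cost below 8.

8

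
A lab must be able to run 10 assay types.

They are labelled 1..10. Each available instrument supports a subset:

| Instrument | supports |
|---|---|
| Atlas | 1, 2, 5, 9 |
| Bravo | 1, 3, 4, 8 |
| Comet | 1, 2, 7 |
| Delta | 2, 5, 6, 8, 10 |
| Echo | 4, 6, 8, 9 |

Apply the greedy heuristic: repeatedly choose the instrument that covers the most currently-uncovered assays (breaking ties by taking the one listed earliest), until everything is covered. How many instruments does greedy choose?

Greedy: pick Delta (covers 5 new) → pick Bravo (covers 3 new) → pick Atlas (covers 1 new) → pick Comet (covers 1 new). Total picks: 4.

4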